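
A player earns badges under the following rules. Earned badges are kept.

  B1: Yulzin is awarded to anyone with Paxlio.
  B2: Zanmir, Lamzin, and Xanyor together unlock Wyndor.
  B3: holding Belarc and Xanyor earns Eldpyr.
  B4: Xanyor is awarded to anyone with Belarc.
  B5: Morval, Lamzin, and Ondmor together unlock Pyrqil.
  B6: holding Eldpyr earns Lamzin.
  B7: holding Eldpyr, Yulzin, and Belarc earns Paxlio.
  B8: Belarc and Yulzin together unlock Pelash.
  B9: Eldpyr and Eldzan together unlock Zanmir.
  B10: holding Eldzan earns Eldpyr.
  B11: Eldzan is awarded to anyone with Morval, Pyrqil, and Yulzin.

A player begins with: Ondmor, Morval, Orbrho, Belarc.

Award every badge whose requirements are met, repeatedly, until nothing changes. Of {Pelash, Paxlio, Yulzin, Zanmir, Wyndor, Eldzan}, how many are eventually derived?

Pelash would need Belarc and Yulzin (B8), but Yulzin is never earned.
Paxlio would need Eldpyr, Yulzin, and Belarc (B7), but Yulzin is never earned.
Yulzin would need Paxlio (B1), but Paxlio is never earned.
Zanmir would need Eldpyr and Eldzan (B9), but Eldzan is never earned.
Wyndor would need Zanmir, Lamzin, and Xanyor (B2), but Zanmir is never earned.
Eldzan would need Morval, Pyrqil, and Yulzin (B11), but Yulzin is never earned.
None of the 6 are reached.

0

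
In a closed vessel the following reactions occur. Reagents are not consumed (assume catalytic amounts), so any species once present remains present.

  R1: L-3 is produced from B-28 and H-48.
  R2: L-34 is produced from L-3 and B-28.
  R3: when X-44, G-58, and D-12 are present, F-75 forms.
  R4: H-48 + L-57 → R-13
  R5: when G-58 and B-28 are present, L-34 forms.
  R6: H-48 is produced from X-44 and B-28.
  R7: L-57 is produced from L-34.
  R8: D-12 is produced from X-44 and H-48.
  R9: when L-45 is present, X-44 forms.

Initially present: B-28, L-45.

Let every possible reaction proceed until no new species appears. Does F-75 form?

F-75 would need X-44, G-58, and D-12 (R3), but G-58 never forms.

No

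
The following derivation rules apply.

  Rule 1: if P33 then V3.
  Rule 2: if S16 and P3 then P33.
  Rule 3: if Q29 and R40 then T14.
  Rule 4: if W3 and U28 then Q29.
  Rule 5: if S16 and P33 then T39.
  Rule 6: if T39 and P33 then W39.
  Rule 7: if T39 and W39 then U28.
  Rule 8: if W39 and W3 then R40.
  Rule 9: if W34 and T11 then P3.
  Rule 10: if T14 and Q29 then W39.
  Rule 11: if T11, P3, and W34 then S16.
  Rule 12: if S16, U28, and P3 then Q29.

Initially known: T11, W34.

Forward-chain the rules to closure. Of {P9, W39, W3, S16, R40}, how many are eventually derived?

2

W34 and T11 hold, so P3 follows (Rule 9).
T11, P3, and W34 hold, so S16 follows (Rule 11).
From S16 and P3, Rule 2 gives P33.
From S16 and P33, Rule 5 gives T39.
T39 and P33 hold, so W39 follows (Rule 6).
No rule produces P9, and it is not given.
W39: reached.
No rule produces W3, and it is not given.
S16: reached.
R40 would need W39 and W3 (Rule 8), but W3 is never established.
Reached: W39 and S16 — 2 of the 5.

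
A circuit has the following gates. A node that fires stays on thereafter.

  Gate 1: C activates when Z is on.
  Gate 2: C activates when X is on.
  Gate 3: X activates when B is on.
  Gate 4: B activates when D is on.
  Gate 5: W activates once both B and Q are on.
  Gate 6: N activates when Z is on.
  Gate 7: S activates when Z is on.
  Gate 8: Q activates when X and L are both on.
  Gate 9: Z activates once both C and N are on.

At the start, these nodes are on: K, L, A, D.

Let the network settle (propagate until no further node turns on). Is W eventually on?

Gate 4: D on → B on.
B is on, so X activates (Gate 3).
X and L are on, so Q activates (Gate 8).
B and Q are on, so W activates (Gate 5).

Yes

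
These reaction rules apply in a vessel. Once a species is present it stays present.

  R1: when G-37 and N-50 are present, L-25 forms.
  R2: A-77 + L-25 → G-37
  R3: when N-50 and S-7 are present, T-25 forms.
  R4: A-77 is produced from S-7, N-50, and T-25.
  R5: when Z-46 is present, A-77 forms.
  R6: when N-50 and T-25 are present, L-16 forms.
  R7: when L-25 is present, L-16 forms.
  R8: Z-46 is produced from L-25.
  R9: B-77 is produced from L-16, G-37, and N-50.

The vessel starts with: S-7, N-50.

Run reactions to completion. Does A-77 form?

N-50 and S-7 present → T-25 forms (R3).
S-7, N-50, and T-25 present → A-77 forms (R4).

Yes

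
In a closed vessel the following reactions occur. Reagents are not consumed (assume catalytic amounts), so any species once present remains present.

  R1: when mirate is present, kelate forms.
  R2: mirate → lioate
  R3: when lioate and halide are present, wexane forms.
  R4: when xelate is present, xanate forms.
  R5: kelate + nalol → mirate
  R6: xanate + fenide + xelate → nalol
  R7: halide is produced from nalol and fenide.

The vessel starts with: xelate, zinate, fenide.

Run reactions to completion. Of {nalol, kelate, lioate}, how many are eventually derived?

1

xelate present → xanate forms (R4).
xanate, fenide, and xelate present → nalol forms (R6).
nalol: reached.
kelate would need mirate (R1), but mirate never forms.
lioate would need mirate (R2), but mirate never forms.
Reached: nalol — 1 of the 3.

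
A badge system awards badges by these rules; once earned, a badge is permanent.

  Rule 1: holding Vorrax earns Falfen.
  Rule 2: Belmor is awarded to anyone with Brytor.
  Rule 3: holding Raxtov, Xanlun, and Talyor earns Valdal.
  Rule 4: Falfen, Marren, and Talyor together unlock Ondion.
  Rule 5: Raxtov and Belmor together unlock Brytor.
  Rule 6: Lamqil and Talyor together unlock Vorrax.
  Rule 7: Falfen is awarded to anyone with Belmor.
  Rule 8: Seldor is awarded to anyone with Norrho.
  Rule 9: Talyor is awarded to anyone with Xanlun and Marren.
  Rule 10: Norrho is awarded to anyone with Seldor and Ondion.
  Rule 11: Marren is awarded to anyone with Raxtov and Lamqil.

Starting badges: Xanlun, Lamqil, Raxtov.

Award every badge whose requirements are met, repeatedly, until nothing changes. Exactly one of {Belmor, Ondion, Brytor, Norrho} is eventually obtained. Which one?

Ondion

With Raxtov and Lamqil, Marren is earned (Rule 11).
With Xanlun and Marren, Talyor is earned (Rule 9).
With Lamqil and Talyor, Vorrax is earned (Rule 6).
With Vorrax, Falfen is earned (Rule 1).
With Falfen, Marren, and Talyor, Ondion is earned (Rule 4).
Belmor would need Brytor (Rule 2), but Brytor is never earned. Brytor would need Raxtov and Belmor (Rule 5), but Belmor is never earned. Norrho would need Seldor and Ondion (Rule 10), but Seldor is never earned.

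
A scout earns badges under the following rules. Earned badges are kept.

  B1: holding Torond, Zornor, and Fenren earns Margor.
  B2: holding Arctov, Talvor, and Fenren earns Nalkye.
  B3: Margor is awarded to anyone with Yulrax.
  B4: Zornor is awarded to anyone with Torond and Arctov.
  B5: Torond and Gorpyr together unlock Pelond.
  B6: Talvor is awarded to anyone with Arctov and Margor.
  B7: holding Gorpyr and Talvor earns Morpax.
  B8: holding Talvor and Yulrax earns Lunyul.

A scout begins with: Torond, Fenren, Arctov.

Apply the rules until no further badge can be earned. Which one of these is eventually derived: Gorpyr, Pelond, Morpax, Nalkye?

Nalkye

With Torond and Arctov, Zornor is earned (B4).
With Torond, Zornor, and Fenren, Margor is earned (B1).
With Arctov and Margor, Talvor is earned (B6).
With Arctov, Talvor, and Fenren, Nalkye is earned (B2).
Pelond would need Torond and Gorpyr (B5), but Gorpyr is never earned. Morpax would need Gorpyr and Talvor (B7), but Gorpyr is never earned. No rule produces Gorpyr, and it is not given.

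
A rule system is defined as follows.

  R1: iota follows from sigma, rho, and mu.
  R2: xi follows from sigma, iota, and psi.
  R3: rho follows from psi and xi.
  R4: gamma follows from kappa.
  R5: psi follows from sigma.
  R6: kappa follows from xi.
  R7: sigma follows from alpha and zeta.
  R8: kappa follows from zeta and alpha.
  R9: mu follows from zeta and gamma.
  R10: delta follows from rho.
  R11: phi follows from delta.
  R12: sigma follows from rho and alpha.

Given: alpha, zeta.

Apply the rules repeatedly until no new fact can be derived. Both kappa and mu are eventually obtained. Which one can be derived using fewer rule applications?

kappa: From zeta and alpha, R8 gives kappa. [1 rule application]
mu: From zeta and alpha, R8 gives kappa. kappa holds, so gamma follows (R4). zeta and gamma hold, so mu follows (R9). [3 rule applications]
kappa needs fewer.

kappa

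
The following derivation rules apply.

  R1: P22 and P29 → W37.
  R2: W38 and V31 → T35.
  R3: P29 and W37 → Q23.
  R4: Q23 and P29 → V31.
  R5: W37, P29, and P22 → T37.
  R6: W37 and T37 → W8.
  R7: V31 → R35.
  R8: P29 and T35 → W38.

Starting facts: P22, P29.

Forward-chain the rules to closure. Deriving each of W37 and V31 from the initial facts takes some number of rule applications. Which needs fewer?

W37

W37: From P22 and P29, R1 gives W37. [1 rule application]
V31: P22 and P29 hold, so W37 follows (R1). P29 and W37 hold, so Q23 follows (R3). Q23 and P29 hold, so V31 follows (R4). [3 rule applications]
W37 needs fewer.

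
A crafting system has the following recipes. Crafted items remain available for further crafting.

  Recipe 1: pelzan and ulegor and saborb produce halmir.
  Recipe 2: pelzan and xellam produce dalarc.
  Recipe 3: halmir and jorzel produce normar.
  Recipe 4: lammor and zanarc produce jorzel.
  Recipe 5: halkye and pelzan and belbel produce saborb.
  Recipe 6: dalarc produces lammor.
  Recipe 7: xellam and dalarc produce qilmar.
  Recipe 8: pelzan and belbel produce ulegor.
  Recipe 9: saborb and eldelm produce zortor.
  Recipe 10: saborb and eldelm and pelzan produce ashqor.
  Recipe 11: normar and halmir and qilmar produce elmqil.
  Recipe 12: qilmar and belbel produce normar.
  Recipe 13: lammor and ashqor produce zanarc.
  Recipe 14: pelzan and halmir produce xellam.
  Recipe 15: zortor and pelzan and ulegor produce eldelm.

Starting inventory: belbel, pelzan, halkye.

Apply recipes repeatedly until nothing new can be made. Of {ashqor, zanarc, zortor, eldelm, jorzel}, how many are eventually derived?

0

ashqor would need saborb, eldelm, and pelzan (Recipe 10), but eldelm is never obtained.
zanarc would need lammor and ashqor (Recipe 13), but ashqor is never obtained.
zortor would need saborb and eldelm (Recipe 9), but eldelm is never obtained.
eldelm would need zortor, pelzan, and ulegor (Recipe 15), but zortor is never obtained.
jorzel would need lammor and zanarc (Recipe 4), but zanarc is never obtained.
None of the 5 are reached.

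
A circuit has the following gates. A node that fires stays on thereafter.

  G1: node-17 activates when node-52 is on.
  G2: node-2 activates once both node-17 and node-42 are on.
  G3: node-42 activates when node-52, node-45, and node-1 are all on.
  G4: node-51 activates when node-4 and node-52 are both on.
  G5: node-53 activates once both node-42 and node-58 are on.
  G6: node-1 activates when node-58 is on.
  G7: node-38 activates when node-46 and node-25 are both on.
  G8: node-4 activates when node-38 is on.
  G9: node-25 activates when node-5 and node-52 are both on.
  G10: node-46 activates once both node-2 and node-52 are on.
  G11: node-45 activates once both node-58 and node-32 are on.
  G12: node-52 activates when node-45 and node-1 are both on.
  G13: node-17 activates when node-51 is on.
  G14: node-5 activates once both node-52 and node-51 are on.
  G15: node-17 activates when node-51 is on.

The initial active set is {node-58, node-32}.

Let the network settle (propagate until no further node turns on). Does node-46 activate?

Yes

G11: node-58 and node-32 on → node-45 on.
G6: node-58 on → node-1 on.
node-45 and node-1 are on, so node-52 activates (G12).
G1: node-52 on → node-17 on.
G3: node-52, node-45, and node-1 on → node-42 on.
G2: node-17 and node-42 on → node-2 on.
node-2 and node-52 are on, so node-46 activates (G10).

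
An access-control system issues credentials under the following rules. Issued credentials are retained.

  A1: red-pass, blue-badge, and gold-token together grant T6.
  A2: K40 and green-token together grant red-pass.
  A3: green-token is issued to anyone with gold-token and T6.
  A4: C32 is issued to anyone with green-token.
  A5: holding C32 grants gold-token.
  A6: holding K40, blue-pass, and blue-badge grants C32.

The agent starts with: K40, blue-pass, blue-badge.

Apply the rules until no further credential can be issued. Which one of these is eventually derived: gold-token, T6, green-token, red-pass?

Holding K40, blue-pass, and blue-badge grants C32 (A6).
Holding C32 grants gold-token (A5).
T6 would need red-pass, blue-badge, and gold-token (A1), but red-pass is never granted. green-token would need gold-token and T6 (A3), but T6 is never granted. red-pass would need K40 and green-token (A2), but green-token is never granted.

gold-token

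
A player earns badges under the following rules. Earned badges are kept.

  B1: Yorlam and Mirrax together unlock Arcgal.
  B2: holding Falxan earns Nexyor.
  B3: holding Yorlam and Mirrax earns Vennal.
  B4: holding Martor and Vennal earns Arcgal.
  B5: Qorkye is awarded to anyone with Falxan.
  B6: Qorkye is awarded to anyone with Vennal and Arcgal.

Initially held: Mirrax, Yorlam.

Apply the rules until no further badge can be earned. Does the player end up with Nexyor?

No

Nexyor would need Falxan (B2), but Falxan is never earned.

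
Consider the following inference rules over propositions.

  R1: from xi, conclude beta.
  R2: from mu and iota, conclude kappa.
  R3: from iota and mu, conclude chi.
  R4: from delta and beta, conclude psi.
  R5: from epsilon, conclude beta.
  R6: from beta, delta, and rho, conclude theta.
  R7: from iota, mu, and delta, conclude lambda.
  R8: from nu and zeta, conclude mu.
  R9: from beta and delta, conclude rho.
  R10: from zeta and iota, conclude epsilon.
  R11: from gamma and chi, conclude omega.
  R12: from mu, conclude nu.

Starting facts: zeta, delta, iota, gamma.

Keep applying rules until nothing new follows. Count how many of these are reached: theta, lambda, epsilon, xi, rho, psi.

zeta and iota hold, so epsilon follows (R10).
From epsilon, R5 gives beta.
beta and delta hold, so rho follows (R9).
delta and beta hold, so psi follows (R4).
From beta, delta, and rho, R6 gives theta.
theta: reached.
lambda would need iota, mu, and delta (R7), but mu is never established.
epsilon: reached.
No rule produces xi, and it is not given.
rho: reached.
psi: reached.
Reached: theta, epsilon, rho, and psi — 4 of the 6.

4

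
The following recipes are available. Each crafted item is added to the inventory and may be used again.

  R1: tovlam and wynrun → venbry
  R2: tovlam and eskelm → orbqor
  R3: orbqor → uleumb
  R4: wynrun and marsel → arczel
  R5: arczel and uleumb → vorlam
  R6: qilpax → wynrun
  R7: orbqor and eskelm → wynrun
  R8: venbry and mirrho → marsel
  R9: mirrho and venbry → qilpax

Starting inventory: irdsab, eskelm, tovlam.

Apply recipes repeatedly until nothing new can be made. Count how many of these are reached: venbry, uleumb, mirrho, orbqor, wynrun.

Using R2, tovlam and eskelm make orbqor.
Using R7, orbqor and eskelm make wynrun.
orbqor → uleumb (R3).
Using R1, tovlam and wynrun make venbry.
venbry: reached.
uleumb: reached.
No rule produces mirrho, and it is not given.
orbqor: reached.
wynrun: reached.
Reached: venbry, uleumb, orbqor, and wynrun — 4 of the 5.

4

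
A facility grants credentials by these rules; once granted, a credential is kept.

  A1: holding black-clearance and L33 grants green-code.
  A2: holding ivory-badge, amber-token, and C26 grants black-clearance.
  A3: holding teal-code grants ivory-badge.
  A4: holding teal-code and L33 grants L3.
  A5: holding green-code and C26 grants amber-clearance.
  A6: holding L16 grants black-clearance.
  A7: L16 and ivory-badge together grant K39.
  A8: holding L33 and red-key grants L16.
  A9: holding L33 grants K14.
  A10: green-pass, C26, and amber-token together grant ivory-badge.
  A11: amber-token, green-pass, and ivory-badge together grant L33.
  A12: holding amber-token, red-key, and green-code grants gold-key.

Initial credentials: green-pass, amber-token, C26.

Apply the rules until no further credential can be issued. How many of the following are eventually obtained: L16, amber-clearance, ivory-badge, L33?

3

Holding green-pass, C26, and amber-token grants ivory-badge (A10).
Holding ivory-badge, amber-token, and C26 grants black-clearance (A2).
Holding amber-token, green-pass, and ivory-badge grants L33 (A11).
Holding black-clearance and L33 grants green-code (A1).
Holding green-code and C26 grants amber-clearance (A5).
L16 would need L33 and red-key (A8), but red-key is never granted.
amber-clearance: reached.
ivory-badge: reached.
L33: reached.
Reached: amber-clearance, ivory-badge, and L33 — 3 of the 4.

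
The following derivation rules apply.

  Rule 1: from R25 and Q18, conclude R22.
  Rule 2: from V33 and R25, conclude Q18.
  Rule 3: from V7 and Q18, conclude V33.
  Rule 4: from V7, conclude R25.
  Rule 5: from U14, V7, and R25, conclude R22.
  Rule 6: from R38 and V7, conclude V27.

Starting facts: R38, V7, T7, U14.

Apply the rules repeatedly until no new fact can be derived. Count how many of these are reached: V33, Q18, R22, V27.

R38 and V7 hold, so V27 follows (Rule 6).
From V7, Rule 4 gives R25.
U14, V7, and R25 hold, so R22 follows (Rule 5).
V33 would need V7 and Q18 (Rule 3), but Q18 is never established.
Q18 would need V33 and R25 (Rule 2), but V33 is never established.
R22: reached.
V27: reached.
Reached: R22 and V27 — 2 of the 4.

2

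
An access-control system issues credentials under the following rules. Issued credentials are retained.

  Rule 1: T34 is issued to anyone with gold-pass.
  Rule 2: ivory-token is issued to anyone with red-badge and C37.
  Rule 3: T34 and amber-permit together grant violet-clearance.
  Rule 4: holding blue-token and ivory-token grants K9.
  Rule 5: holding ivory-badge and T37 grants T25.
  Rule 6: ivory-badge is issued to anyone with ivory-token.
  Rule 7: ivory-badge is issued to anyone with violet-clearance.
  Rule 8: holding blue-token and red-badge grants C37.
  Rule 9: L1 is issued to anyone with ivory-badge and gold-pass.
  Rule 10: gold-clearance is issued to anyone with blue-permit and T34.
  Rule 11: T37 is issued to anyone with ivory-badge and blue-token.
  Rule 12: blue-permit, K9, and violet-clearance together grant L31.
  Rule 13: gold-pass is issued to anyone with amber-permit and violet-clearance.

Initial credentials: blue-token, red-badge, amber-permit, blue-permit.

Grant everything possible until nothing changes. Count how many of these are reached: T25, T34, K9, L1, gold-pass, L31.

2

Holding blue-token and red-badge grants C37 (Rule 8).
Holding red-badge and C37 grants ivory-token (Rule 2).
Holding ivory-token grants ivory-badge (Rule 6).
Holding blue-token and ivory-token grants K9 (Rule 4).
Holding ivory-badge and blue-token grants T37 (Rule 11).
Holding ivory-badge and T37 grants T25 (Rule 5).
T25: reached.
T34 would need gold-pass (Rule 1), but gold-pass is never granted.
K9: reached.
L1 would need ivory-badge and gold-pass (Rule 9), but gold-pass is never granted.
gold-pass would need amber-permit and violet-clearance (Rule 13), but violet-clearance is never granted.
L31 would need blue-permit, K9, and violet-clearance (Rule 12), but violet-clearance is never granted.
Reached: T25 and K9 — 2 of the 6.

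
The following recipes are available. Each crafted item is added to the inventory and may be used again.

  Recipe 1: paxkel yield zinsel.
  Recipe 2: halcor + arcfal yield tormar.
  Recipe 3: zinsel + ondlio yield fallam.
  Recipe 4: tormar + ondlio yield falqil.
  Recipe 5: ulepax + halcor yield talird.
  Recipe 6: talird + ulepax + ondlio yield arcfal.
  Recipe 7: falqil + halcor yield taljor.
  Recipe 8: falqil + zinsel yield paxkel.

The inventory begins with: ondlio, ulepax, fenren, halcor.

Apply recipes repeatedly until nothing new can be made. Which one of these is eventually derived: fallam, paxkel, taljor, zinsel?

taljor

ulepax + halcor → talird (Recipe 5).
Using Recipe 6, talird, ulepax, and ondlio make arcfal.
Using Recipe 2, halcor and arcfal make tormar.
Using Recipe 4, tormar and ondlio make falqil.
Using Recipe 7, falqil and halcor make taljor.
fallam would need zinsel and ondlio (Recipe 3), but zinsel is never obtained. paxkel would need falqil and zinsel (Recipe 8), but zinsel is never obtained. zinsel would need paxkel (Recipe 1), but paxkel is never obtained.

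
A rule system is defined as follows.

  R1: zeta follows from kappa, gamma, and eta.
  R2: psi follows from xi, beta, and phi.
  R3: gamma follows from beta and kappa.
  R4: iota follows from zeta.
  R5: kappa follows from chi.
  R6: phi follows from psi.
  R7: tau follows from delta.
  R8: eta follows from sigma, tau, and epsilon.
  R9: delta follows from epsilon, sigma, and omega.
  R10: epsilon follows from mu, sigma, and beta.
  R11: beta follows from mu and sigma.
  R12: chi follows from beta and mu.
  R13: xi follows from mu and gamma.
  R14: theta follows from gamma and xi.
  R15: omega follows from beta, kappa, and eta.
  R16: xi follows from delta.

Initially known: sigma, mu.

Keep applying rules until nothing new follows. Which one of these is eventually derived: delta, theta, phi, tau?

theta

From mu and sigma, R11 gives beta.
beta and mu hold, so chi follows (R12).
From chi, R5 gives kappa.
From beta and kappa, R3 gives gamma.
From mu and gamma, R13 gives xi.
gamma and xi hold, so theta follows (R14).
tau would need delta (R7), but delta is never established. phi would need psi (R6), but psi is never established. delta would need epsilon, sigma, and omega (R9), but omega is never established.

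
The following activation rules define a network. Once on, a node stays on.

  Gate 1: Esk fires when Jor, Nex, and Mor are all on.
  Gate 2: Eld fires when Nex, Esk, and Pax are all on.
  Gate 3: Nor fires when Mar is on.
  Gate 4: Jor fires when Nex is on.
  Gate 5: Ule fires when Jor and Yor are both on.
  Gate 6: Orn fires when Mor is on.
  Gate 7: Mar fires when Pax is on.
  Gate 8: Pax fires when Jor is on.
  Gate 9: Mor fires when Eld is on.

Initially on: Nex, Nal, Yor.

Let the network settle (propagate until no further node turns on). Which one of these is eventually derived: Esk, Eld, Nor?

Gate 4: Nex on → Jor on.
Jor is on, so Pax fires (Gate 8).
Pax is on, so Mar fires (Gate 7).
Gate 3: Mar on → Nor on.
Eld would need Nex, Esk, and Pax (Gate 2), but Esk never turns on. Esk would need Jor, Nex, and Mor (Gate 1), but Mor never turns on.

Nor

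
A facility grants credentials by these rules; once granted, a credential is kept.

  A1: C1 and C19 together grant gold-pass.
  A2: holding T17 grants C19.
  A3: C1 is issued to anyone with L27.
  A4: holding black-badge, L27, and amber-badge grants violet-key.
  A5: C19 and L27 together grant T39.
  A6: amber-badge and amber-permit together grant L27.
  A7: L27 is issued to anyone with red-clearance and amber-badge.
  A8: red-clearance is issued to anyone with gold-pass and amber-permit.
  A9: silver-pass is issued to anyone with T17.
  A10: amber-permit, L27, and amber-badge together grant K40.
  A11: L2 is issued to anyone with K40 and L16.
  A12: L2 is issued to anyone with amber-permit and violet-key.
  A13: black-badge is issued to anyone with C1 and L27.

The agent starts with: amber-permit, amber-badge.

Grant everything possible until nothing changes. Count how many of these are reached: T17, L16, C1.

1

Holding amber-badge and amber-permit grants L27 (A6).
Holding L27 grants C1 (A3).
No rule produces T17, and it is not given.
No rule produces L16, and it is not given.
C1: reached.
Reached: C1 — 1 of the 3.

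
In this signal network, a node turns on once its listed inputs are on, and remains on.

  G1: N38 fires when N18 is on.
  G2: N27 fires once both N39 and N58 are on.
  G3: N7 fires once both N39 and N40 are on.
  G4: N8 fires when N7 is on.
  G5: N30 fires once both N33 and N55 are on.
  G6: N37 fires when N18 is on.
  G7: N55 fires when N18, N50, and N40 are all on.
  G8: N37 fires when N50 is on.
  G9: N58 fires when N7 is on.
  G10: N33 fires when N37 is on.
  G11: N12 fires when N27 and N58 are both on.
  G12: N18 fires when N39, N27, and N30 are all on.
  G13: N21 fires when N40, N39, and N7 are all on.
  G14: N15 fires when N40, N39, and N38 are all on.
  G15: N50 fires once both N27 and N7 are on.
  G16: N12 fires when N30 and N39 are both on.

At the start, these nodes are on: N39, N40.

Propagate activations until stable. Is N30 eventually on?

N30 would need N33 and N55 (G5), but N55 never turns on.

No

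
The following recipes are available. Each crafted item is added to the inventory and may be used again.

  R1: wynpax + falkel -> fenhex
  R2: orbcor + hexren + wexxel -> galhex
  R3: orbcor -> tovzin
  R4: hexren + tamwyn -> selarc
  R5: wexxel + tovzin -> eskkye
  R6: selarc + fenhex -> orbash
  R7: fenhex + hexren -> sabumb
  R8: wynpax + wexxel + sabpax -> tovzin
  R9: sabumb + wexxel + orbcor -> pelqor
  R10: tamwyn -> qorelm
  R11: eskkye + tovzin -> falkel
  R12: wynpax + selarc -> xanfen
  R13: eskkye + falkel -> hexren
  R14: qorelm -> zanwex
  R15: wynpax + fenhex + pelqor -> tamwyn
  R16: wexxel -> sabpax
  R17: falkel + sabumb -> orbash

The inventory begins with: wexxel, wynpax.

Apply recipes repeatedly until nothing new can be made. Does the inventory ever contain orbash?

Yes

wexxel -> sabpax (R16).
wynpax + wexxel + sabpax -> tovzin (R8).
wexxel + tovzin -> eskkye (R5).
Using R11, eskkye and tovzin make falkel.
Using R1, wynpax and falkel make fenhex.
eskkye + falkel -> hexren (R13).
Using R7, fenhex and hexren make sabumb.
falkel + sabumb -> orbash (R17).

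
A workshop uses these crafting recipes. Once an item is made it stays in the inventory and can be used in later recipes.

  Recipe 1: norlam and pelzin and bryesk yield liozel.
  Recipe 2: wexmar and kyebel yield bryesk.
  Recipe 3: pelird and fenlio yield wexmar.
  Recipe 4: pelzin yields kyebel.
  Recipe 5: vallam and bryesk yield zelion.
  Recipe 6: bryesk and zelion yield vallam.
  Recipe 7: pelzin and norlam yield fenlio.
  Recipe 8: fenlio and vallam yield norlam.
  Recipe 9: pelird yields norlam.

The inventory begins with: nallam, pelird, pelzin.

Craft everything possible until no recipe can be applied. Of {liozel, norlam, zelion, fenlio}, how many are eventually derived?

3

Using Recipe 4, pelzin makes kyebel.
pelird → norlam (Recipe 9).
pelzin and norlam → fenlio (Recipe 7).
pelird and fenlio → wexmar (Recipe 3).
wexmar and kyebel → bryesk (Recipe 2).
norlam and pelzin and bryesk → liozel (Recipe 1).
liozel: reached.
norlam: reached.
zelion would need vallam and bryesk (Recipe 5), but vallam is never obtained.
fenlio: reached.
Reached: liozel, norlam, and fenlio — 3 of the 4.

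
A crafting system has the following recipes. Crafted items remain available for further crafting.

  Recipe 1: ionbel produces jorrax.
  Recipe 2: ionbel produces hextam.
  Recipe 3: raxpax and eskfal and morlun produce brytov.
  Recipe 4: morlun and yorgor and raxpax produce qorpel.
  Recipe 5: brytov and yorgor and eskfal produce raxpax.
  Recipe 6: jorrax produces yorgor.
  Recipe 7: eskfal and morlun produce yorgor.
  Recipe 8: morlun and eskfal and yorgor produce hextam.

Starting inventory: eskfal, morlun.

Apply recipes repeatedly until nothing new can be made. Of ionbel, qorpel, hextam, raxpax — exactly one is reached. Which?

eskfal and morlun → yorgor (Recipe 7).
Using Recipe 8, morlun, eskfal, and yorgor make hextam.
raxpax would need brytov, yorgor, and eskfal (Recipe 5), but brytov is never obtained. qorpel would need morlun, yorgor, and raxpax (Recipe 4), but raxpax is never obtained. No rule produces ionbel, and it is not given.

hextam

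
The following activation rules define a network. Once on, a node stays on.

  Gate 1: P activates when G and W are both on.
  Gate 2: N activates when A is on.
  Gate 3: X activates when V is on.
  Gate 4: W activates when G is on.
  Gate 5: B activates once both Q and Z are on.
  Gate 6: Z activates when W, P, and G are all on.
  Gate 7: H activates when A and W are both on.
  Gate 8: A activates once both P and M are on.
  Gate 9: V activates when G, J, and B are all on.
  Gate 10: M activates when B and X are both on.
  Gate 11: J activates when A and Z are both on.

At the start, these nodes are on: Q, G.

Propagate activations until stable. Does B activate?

Yes

Gate 4: G on → W on.
Gate 1: G and W on → P on.
Gate 6: W, P, and G on → Z on.
Q and Z are on, so B activates (Gate 5).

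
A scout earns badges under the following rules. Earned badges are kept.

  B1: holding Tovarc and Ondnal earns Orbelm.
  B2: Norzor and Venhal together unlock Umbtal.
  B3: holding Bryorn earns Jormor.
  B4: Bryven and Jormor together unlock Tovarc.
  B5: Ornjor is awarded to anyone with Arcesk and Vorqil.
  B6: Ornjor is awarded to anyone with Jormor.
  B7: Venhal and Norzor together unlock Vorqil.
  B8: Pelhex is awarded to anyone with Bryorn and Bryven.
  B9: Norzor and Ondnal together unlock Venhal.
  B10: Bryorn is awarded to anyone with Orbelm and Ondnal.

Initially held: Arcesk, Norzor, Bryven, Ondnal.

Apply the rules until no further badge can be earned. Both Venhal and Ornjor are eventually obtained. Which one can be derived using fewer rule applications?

Venhal

Venhal: With Norzor and Ondnal, Venhal is earned (B9). [1 rule application]
Ornjor: With Norzor and Ondnal, Venhal is earned (B9). With Venhal and Norzor, Vorqil is earned (B7). With Arcesk and Vorqil, Ornjor is earned (B5). [3 rule applications]
Venhal needs fewer.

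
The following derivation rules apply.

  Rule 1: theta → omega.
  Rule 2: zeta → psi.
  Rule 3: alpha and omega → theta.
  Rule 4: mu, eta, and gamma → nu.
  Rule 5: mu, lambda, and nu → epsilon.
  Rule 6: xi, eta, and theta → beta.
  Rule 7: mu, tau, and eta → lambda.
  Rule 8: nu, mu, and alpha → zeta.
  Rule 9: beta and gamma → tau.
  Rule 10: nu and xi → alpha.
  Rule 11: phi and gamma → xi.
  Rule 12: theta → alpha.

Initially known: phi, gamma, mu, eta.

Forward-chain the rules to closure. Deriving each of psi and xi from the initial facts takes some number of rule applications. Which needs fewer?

xi

xi: phi and gamma hold, so xi follows (Rule 11). [1 rule application]
psi: From phi and gamma, Rule 11 gives xi. mu, eta, and gamma hold, so nu follows (Rule 4). nu and xi hold, so alpha follows (Rule 10). nu, mu, and alpha hold, so zeta follows (Rule 8). zeta holds, so psi follows (Rule 2). [5 rule applications]
xi needs fewer.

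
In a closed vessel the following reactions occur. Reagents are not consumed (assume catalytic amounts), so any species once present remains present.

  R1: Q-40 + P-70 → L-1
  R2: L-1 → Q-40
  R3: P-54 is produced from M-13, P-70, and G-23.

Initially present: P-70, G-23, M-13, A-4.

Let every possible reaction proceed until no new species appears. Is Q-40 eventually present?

Q-40 would need L-1 (R2), but L-1 never forms.

No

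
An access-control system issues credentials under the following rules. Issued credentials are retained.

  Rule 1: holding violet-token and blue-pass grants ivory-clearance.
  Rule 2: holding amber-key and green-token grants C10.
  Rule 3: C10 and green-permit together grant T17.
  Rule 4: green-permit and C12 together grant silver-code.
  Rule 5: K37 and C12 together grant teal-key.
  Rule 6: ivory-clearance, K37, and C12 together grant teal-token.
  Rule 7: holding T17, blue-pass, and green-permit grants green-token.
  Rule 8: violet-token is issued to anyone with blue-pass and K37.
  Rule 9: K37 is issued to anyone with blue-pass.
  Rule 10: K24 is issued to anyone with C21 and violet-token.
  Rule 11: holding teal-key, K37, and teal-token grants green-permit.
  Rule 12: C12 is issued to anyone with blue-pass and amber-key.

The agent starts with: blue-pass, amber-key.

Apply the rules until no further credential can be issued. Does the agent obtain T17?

No

T17 would need C10 and green-permit (Rule 3), but C10 is never granted.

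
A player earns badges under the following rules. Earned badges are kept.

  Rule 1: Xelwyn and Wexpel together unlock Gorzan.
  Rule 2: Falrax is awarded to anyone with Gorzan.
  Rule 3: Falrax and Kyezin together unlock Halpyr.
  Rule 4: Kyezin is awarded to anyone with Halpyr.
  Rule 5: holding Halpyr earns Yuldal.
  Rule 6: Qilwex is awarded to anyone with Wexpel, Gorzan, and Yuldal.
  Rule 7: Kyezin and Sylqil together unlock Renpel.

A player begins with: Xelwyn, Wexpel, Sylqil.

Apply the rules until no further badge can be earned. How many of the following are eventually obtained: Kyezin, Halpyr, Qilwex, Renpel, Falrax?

1

With Xelwyn and Wexpel, Gorzan is earned (Rule 1).
With Gorzan, Falrax is earned (Rule 2).
Kyezin would need Halpyr (Rule 4), but Halpyr is never earned.
Halpyr would need Falrax and Kyezin (Rule 3), but Kyezin is never earned.
Qilwex would need Wexpel, Gorzan, and Yuldal (Rule 6), but Yuldal is never earned.
Renpel would need Kyezin and Sylqil (Rule 7), but Kyezin is never earned.
Falrax: reached.
Reached: Falrax — 1 of the 5.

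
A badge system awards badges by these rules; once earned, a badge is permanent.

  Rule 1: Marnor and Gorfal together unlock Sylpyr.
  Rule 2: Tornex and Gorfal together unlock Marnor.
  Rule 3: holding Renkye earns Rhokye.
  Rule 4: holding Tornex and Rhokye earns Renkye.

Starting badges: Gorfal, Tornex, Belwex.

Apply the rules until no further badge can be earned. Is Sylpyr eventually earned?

Yes

With Tornex and Gorfal, Marnor is earned (Rule 2).
With Marnor and Gorfal, Sylpyr is earned (Rule 1).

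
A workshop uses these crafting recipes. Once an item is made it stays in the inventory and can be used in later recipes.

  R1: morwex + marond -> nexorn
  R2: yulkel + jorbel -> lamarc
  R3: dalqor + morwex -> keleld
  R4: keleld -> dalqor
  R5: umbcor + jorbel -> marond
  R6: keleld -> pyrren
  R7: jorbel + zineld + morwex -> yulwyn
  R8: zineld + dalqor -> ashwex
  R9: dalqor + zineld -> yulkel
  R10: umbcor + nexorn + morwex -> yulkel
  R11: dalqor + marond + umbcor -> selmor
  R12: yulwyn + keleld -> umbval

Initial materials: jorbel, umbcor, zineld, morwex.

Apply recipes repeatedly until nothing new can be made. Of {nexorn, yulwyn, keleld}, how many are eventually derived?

2

Using R5, umbcor and jorbel make marond.
jorbel + zineld + morwex -> yulwyn (R7).
Using R1, morwex and marond make nexorn.
nexorn: reached.
yulwyn: reached.
keleld would need dalqor and morwex (R3), but dalqor is never obtained.
Reached: nexorn and yulwyn — 2 of the 3.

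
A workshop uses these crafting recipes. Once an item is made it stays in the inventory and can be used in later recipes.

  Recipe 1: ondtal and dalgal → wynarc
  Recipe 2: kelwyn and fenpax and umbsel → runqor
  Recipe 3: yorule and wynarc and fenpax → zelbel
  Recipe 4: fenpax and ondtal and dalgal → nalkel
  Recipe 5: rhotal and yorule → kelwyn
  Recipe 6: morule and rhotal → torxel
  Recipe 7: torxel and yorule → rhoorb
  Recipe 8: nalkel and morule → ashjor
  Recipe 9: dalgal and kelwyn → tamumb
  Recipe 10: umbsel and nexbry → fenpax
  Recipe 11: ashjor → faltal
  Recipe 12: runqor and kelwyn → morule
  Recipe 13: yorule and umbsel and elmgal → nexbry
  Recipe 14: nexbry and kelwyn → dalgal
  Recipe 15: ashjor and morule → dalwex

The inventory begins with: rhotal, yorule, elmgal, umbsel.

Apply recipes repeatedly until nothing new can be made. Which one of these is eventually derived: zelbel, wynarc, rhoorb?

rhoorb

Using Recipe 13, yorule, umbsel, and elmgal make nexbry.
Using Recipe 5, rhotal and yorule make kelwyn.
Using Recipe 10, umbsel and nexbry make fenpax.
Using Recipe 2, kelwyn, fenpax, and umbsel make runqor.
Using Recipe 12, runqor and kelwyn make morule.
morule and rhotal → torxel (Recipe 6).
torxel and yorule → rhoorb (Recipe 7).
wynarc would need ondtal and dalgal (Recipe 1), but ondtal is never obtained. zelbel would need yorule, wynarc, and fenpax (Recipe 3), but wynarc is never obtained.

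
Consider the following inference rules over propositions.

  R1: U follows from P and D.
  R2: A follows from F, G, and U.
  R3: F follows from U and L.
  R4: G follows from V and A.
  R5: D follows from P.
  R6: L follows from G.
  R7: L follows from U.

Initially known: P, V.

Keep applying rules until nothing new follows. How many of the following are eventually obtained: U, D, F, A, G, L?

4

From P, R5 gives D.
P and D hold, so U follows (R1).
U holds, so L follows (R7).
From U and L, R3 gives F.
U: reached.
D: reached.
F: reached.
A would need F, G, and U (R2), but G is never established.
G would need V and A (R4), but A is never established.
L: reached.
Reached: U, D, F, and L — 4 of the 6.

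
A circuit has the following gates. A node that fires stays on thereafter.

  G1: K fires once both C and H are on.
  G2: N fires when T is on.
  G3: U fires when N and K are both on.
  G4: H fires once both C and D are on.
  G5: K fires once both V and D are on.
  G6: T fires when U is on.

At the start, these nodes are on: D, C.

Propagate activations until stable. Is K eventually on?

C and D are on, so H fires (G4).
G1: C and H on → K on.

Yes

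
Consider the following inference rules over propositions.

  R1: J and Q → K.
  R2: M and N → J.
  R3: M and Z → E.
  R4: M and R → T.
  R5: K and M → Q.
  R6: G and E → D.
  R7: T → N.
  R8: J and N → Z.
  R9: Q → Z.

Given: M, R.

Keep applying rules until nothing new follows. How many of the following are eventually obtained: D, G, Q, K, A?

0

D would need G and E (R6), but G is never established.
No rule produces G, and it is not given.
Q would need K and M (R5), but K is never established.
K would need J and Q (R1), but Q is never established.
No rule produces A, and it is not given.
None of the 5 are reached.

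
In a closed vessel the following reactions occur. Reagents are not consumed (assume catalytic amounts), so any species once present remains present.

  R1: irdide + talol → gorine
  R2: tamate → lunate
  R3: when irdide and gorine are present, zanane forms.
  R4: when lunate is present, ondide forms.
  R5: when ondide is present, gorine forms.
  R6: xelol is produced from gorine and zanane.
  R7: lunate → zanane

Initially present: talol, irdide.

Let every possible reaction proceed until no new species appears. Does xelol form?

irdide and talol present → gorine forms (R1).
irdide and gorine present → zanane forms (R3).
gorine and zanane present → xelol forms (R6).

Yes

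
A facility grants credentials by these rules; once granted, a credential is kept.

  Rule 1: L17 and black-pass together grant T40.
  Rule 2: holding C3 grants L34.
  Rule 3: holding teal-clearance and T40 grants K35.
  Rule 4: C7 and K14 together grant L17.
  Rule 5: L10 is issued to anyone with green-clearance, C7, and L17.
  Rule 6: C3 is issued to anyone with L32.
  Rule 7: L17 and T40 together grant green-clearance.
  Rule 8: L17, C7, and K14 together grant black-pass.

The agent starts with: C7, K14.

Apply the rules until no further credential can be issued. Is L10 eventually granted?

Yes

Holding C7 and K14 grants L17 (Rule 4).
Holding L17, C7, and K14 grants black-pass (Rule 8).
Holding L17 and black-pass grants T40 (Rule 1).
Holding L17 and T40 grants green-clearance (Rule 7).
Holding green-clearance, C7, and L17 grants L10 (Rule 5).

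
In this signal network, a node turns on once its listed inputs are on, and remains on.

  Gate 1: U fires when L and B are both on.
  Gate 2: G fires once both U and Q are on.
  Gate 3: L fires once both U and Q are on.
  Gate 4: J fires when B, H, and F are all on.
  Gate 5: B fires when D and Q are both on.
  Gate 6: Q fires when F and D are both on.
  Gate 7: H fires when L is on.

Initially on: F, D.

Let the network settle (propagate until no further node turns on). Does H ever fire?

No

H would need L (Gate 7), but L never turns on.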